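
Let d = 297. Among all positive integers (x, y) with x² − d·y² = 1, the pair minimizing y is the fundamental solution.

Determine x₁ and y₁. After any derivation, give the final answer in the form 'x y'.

√297 = [17; 4,3,1,1,2,1,1,3,4,34, …], period ℓ=10 (even) → k=9
a_0=17:  p_0=17·1+0=17,  q_0=17·0+1=1
…
a_2=3:  p_2=3·69+17=224,  q_2=3·4+1=13
a_3=1:  p_3=1·224+69=293,  q_3=1·13+4=17
a_4=1:  p_4=1·293+224=517,  q_4=1·17+13=30
a_5=2:  p_5=2·517+293=1327,  q_5=2·30+17=77
…
a_7=1:  p_7=1·1844+1327=3171,  q_7=1·107+77=184
a_8=3:  p_8=3·3171+1844=11357,  q_8=3·184+107=659
a_9=4:  p_9=4·11357+3171=48599,  q_9=4·659+184=2820
(x₁, y₁) = (48599, 2820);  48599² − 297·2820² = 1 ✓

48599 2820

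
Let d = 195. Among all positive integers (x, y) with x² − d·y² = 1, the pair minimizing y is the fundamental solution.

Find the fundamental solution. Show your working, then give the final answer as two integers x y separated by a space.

14 1

[13; 1,26] for √195; ℓ=2 ⇒ convergent index 1
i=0: a=13 ⇒ p=13, q=1
i=1: a=1 ⇒ p=14, q=1
→ (14, 1).  Check: 14²=196, 195·1²=195, difference 1.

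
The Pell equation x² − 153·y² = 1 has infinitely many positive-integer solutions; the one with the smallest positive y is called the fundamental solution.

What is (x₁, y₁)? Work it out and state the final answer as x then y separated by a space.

d=153: √d = [12; 2,1,2,2,2,1,2,24] (ℓ=8, even), read p_7/q_7
a_0=12:  p_0=12·1+0=12,  q_0=12·0+1=1
…
a_4=2:  p_4=2·99+37=235,  q_4=2·8+3=19
a_5=2:  p_5=2·235+99=569,  q_5=2·19+8=46
a_6=1:  p_6=1·569+235=804,  q_6=1·46+19=65
a_7=2:  p_7=2·804+569=2177,  q_7=2·65+46=176
→ (2177, 176).  Check: 2177²=4739329, 153·176²=4739328, difference 1.

2177 176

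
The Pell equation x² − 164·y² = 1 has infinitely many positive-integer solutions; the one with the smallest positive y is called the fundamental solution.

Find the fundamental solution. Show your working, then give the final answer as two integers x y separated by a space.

2049 160

[12; 1,4,6,4,1,24] for √164; ℓ=6 ⇒ convergent index 5
i=0: a=12 ⇒ p=12, q=1
…
i=4: a=4 ⇒ p=1652, q=129
i=5: a=1 ⇒ p=2049, q=160
(x₁, y₁) = (2049, 160);  2049² − 164·160² = 1 ✓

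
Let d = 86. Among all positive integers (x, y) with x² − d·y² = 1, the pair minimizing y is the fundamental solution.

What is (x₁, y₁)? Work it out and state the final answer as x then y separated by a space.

10405 1122

[9; 3,1,1,1,8,1,1,1,3,18] for √86; ℓ=10 ⇒ convergent index 9
i=0: a=9 ⇒ p=9, q=1
i=1: a=3 ⇒ p=28, q=3
…
i=3: a=1 ⇒ p=65, q=7
…
i=5: a=8 ⇒ p=881, q=95
i=6: a=1 ⇒ p=983, q=106
i=7: a=1 ⇒ p=1864, q=201
i=8: a=1 ⇒ p=2847, q=307
i=9: a=3 ⇒ p=10405, q=1122
→ (10405, 1122).  Check: 10405²=108264025, 86·1122²=108264024, difference 1.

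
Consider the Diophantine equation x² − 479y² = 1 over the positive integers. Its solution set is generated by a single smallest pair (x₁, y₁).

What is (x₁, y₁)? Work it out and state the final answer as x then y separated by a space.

√479 → a₀=21, period (1,7,1,3,2,21,2,3,1,7,1,42); ℓ=12 even so k=11
i=0: a=21 ⇒ p=21, q=1
i=1: a=1 ⇒ p=22, q=1
…
i=4: a=3 ⇒ p=766, q=35
i=5: a=2 ⇒ p=1729, q=79
i=6: a=21 ⇒ p=37075, q=1694
i=7: a=2 ⇒ p=75879, q=3467
i=8: a=3 ⇒ p=264712, q=12095
…
i=10: a=7 ⇒ p=2648849, q=121029
i=11: a=1 ⇒ p=2989440, q=136591
→ (2989440, 136591).  Check: 2989440²=8936751513600, 479·136591²=8936751513599, difference 1.

2989440 136591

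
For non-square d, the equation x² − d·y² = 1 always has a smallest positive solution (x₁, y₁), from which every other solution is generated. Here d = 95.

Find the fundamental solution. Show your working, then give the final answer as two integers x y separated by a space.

39 4

d=95: √d = [9; 1,2,1,18] (ℓ=4, even), read p_3/q_3
step 0: (9, 1)  from 9·(1,0) + (0,1)
…
step 2: (29, 3)  from 2·(10,1) + (9,1)
step 3: (39, 4)  from 1·(29,3) + (10,1)
(x₁, y₁) = (39, 4);  39² − 95·4² = 1 ✓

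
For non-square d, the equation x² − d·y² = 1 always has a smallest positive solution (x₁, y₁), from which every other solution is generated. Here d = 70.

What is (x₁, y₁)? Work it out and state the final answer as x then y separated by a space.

251 30

√70 → a₀=8, period (2,1,2,1,2,16); ℓ=6 even so k=5
step 0: (8, 1)  from 8·(1,0) + (0,1)
step 1: (17, 2)  from 2·(8,1) + (1,0)
step 2: (25, 3)  from 1·(17,2) + (8,1)
…
step 4: (92, 11)  from 1·(67,8) + (25,3)
step 5: (251, 30)  from 2·(92,11) + (67,8)
fundamental: x₁=251, y₁=30  (since 63001 − 70·900 = 1)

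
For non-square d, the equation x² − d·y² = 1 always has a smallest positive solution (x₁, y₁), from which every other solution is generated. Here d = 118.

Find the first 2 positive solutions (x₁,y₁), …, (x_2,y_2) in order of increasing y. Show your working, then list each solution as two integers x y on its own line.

306917 28254
188396089777 17343265836

[10; 1,6,3,2,10,2,3,6,1,20] for √118; ℓ=10 ⇒ convergent index 9
step 0: (10, 1)  from 10·(1,0) + (0,1)
…
step 5: (5779, 532)  from 10·(554,51) + (239,22)
step 6: (12112, 1115)  from 2·(5779,532) + (554,51)
…
step 8: (264802, 24377)  from 6·(42115,3877) + (12112,1115)
step 9: (306917, 28254)  from 1·(264802,24377) + (42115,3877)
(x₁, y₁) = (306917, 28254);  306917² − 118·28254² = 1 ✓
k=2:  x_2 = 306917·306917+118·28254·28254 = 188396089777,  y_2 = 306917·28254+28254·306917 = 17343265836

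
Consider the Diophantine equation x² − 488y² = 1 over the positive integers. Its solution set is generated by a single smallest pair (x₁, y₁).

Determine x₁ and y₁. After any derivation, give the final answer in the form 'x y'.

243 11

[22; 11,44] for √488; ℓ=2 ⇒ convergent index 1
k=0  a_k=22  p_k/q_k = 22/1
k=1  a_k=11  p_k/q_k = 243/11
fundamental: x₁=243, y₁=11  (since 59049 − 488·121 = 1)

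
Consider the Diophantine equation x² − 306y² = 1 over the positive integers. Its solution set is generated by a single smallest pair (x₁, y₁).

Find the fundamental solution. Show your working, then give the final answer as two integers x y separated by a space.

35 2

√306 → a₀=17, period (2,34); ℓ=2 even so k=1
step 0: (17, 1)  from 17·(1,0) + (0,1)
step 1: (35, 2)  from 2·(17,1) + (1,0)
→ (35, 2).  Check: 35²=1225, 306·2²=1224, difference 1.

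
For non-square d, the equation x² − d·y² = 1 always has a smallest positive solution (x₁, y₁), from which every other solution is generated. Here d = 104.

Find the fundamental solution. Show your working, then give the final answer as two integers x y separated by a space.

51 5

d=104: √d = [10; 5,20] (ℓ=2, even), read p_1/q_1
k=0  a_k=10  p_k/q_k = 10/1
k=1  a_k=5  p_k/q_k = 51/5
(x₁, y₁) = (51, 5);  51² − 104·5² = 1 ✓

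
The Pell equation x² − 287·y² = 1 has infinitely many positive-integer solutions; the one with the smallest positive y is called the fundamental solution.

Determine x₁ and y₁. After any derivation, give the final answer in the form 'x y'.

[16; 1,15,1,32] for √287; ℓ=4 ⇒ convergent index 3
i=0: a=16 ⇒ p=16, q=1
i=1: a=1 ⇒ p=17, q=1
i=2: a=15 ⇒ p=271, q=16
i=3: a=1 ⇒ p=288, q=17
fundamental: x₁=288, y₁=17  (since 82944 − 287·289 = 1)

288 17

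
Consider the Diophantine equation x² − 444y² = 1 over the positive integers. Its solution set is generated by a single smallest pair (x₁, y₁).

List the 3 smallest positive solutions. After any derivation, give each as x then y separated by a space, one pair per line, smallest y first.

d=444: √d = [21; 14,42] (ℓ=2, even), read p_1/q_1
k=0  a_k=21  p_k/q_k = 21/1
k=1  a_k=14  p_k/q_k = 295/14
(x₁, y₁) = (295, 14);  295² − 444·14² = 1 ✓
k=2:  x_2 = 295·295+444·14·14 = 174049,  y_2 = 295·14+14·295 = 8260
k=3:  x_3 = 295·174049+444·14·8260 = 102688615,  y_3 = 295·8260+14·174049 = 4873386

295 14
174049 8260
102688615 4873386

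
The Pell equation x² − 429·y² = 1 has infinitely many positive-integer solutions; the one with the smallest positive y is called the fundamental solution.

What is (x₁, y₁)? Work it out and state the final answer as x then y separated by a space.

d=429: √d = [20; 1,2,2,9,1,12,1,9,2,2,1,40] (ℓ=12, even), read p_11/q_11
step 0: (20, 1)  from 20·(1,0) + (0,1)
step 1: (21, 1)  from 1·(20,1) + (1,0)
step 2: (62, 3)  from 2·(21,1) + (20,1)
step 3: (145, 7)  from 2·(62,3) + (21,1)
step 4: (1367, 66)  from 9·(145,7) + (62,3)
step 5: (1512, 73)  from 1·(1367,66) + (145,7)
…
step 8: (208718, 10077)  from 9·(21023,1015) + (19511,942)
step 9: (438459, 21169)  from 2·(208718,10077) + (21023,1015)
step 10: (1085636, 52415)  from 2·(438459,21169) + (208718,10077)
step 11: (1524095, 73584)  from 1·(1085636,52415) + (438459,21169)
(x₁, y₁) = (1524095, 73584);  1524095² − 429·73584² = 1 ✓

1524095 73584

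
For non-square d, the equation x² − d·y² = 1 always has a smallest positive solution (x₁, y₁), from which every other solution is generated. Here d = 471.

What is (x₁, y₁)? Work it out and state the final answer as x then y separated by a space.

7838695 361188

√471 = [21; 1,2,2,1,3,…,2,1,42, …], period ℓ=14 (even) → k=13
step 0: (21, 1)  from 21·(1,0) + (0,1)
step 1: (22, 1)  from 1·(21,1) + (1,0)
step 2: (65, 3)  from 2·(22,1) + (21,1)
step 3: (152, 7)  from 2·(65,3) + (22,1)
…
step 5: (803, 37)  from 3·(217,10) + (152,7)
step 6: (3429, 158)  from 4·(803,37) + (217,10)
step 7: (48809, 2249)  from 14·(3429,158) + (803,37)
step 8: (198665, 9154)  from 4·(48809,2249) + (3429,158)
…
step 12: (5506953, 253747)  from 2·(2331742,107441) + (843469,38865)
step 13: (7838695, 361188)  from 1·(5506953,253747) + (2331742,107441)
→ (7838695, 361188).  Check: 7838695²=61445139303025, 471·361188²=61445139303024, difference 1.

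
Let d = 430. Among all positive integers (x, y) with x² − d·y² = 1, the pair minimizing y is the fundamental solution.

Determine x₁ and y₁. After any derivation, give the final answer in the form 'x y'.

√430 → a₀=20, period (1,2,1,3,1,…,2,1,40); ℓ=14 even so k=13
k=0  a_k=20  p_k/q_k = 20/1
…
k=2  a_k=2  p_k/q_k = 62/3
k=3  a_k=1  p_k/q_k = 83/4
k=4  a_k=3  p_k/q_k = 311/15
k=5  a_k=1  p_k/q_k = 394/19
k=6  a_k=6  p_k/q_k = 2675/129
k=7  a_k=8  p_k/q_k = 21794/1051
…
k=9  a_k=1  p_k/q_k = 155233/7486
k=10  a_k=3  p_k/q_k = 599138/28893
k=11  a_k=1  p_k/q_k = 754371/36379
k=12  a_k=2  p_k/q_k = 2107880/101651
k=13  a_k=1  p_k/q_k = 2862251/138030
→ (2862251, 138030).  Check: 2862251²=8192480787001, 430·138030²=8192480787000, difference 1.

2862251 138030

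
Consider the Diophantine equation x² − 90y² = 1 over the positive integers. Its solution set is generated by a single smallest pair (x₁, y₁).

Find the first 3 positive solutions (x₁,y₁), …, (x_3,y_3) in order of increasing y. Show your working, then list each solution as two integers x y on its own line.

19 2
721 76
27379 2886

√90 → a₀=9, period (2,18); ℓ=2 even so k=1
k=0  a_k=9  p_k/q_k = 9/1
k=1  a_k=2  p_k/q_k = 19/2
fundamental: x₁=19, y₁=2  (since 361 − 90·4 = 1)
(x_2, y_2) = (19·19 + 90·2·2, 19·2 + 2·19) = (721, 76)
(x_3, y_3) = (19·721 + 90·2·76, 19·76 + 2·721) = (27379, 2886)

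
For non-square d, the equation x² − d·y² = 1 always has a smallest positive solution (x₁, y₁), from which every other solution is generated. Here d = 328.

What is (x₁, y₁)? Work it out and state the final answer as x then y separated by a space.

√328 = [18; 9,36, …], period ℓ=2 (even) → k=1
a_0=18:  p_0=18·1+0=18,  q_0=18·0+1=1
a_1=9:  p_1=9·18+1=163,  q_1=9·1+0=9
→ (163, 9).  Check: 163²=26569, 328·9²=26568, difference 1.

163 9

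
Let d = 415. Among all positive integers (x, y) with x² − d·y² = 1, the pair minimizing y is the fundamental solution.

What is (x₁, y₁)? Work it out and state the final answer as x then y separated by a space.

d=415: √d = [20; 2,1,2,4,6,…,1,2,40] (ℓ=16, even), read p_15/q_15
step 0: (20, 1)  from 20·(1,0) + (0,1)
…
step 2: (61, 3)  from 1·(41,2) + (20,1)
…
step 6: (5154, 253)  from 1·(4441,218) + (713,35)
step 7: (9595, 471)  from 1·(5154,253) + (4441,218)
…
step 9: (43534, 2137)  from 1·(33939,1666) + (9595,471)
step 10: (77473, 3803)  from 1·(43534,2137) + (33939,1666)
step 11: (508372, 24955)  from 6·(77473,3803) + (43534,2137)
step 12: (2110961, 103623)  from 4·(508372,24955) + (77473,3803)
step 13: (4730294, 232201)  from 2·(2110961,103623) + (508372,24955)
step 14: (6841255, 335824)  from 1·(4730294,232201) + (2110961,103623)
step 15: (18412804, 903849)  from 2·(6841255,335824) + (4730294,232201)
→ (18412804, 903849).  Check: 18412804²=339031351142416, 415·903849²=339031351142415, difference 1.

18412804 903849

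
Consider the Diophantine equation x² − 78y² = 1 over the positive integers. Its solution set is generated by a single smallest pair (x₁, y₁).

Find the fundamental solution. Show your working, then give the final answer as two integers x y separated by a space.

d=78: √d = [8; 1,4,1,16] (ℓ=4, even), read p_3/q_3
k=0  a_k=8  p_k/q_k = 8/1
…
k=2  a_k=4  p_k/q_k = 44/5
k=3  a_k=1  p_k/q_k = 53/6
(x₁, y₁) = (53, 6);  53² − 78·6² = 1 ✓

53 6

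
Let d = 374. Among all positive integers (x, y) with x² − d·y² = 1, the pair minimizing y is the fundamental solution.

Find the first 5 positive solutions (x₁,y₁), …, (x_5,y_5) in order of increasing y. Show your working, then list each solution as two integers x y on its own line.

d=374: √d = [19; 2,1,18,1,2,38] (ℓ=6, even), read p_5/q_5
a_0=19:  p_0=19·1+0=19,  q_0=19·0+1=1
a_1=2:  p_1=2·19+1=39,  q_1=2·1+0=2
a_2=1:  p_2=1·39+19=58,  q_2=1·2+1=3
a_3=18:  p_3=18·58+39=1083,  q_3=18·3+2=56
a_4=1:  p_4=1·1083+58=1141,  q_4=1·56+3=59
a_5=2:  p_5=2·1141+1083=3365,  q_5=2·59+56=174
fundamental: x₁=3365, y₁=174  (since 11323225 − 374·30276 = 1)
k=2:  x_2 = 3365·3365+374·174·174 = 22646449,  y_2 = 3365·174+174·3365 = 1171020
k=3:  x_3 = 3365·22646449+374·174·1171020 = 152410598405,  y_3 = 3365·1171020+174·22646449 = 7880964426
k=4:  x_4 = 3365·152410598405+374·174·7880964426 = 1025723304619201,  y_4 = 3365·7880964426+174·152410598405 = 53038889415960
k=5:  x_5 = 3365·1025723304619201+374·174·53038889415960 = 6903117687676624325,  y_5 = 3365·53038889415960+174·1025723304619201 = 356951717888446374

3365 174
22646449 1171020
152410598405 7880964426
1025723304619201 53038889415960
6903117687676624325 356951717888446374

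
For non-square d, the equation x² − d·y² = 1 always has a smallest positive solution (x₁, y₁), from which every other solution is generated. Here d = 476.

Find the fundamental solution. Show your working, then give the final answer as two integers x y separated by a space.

d=476: √d = [21; 1,4,2,10,2,4,1,42] (ℓ=8, even), read p_7/q_7
k=0  a_k=21  p_k/q_k = 21/1
k=1  a_k=1  p_k/q_k = 22/1
…
k=4  a_k=10  p_k/q_k = 2509/115
k=5  a_k=2  p_k/q_k = 5258/241
k=6  a_k=4  p_k/q_k = 23541/1079
k=7  a_k=1  p_k/q_k = 28799/1320
→ (28799, 1320).  Check: 28799²=829382401, 476·1320²=829382400, difference 1.

28799 1320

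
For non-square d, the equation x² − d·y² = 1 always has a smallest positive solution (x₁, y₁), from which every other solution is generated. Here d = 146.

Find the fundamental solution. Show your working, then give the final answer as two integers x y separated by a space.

145 12

[12; 12,24] for √146; ℓ=2 ⇒ convergent index 1
i=0: a=12 ⇒ p=12, q=1
i=1: a=12 ⇒ p=145, q=12
→ (145, 12).  Check: 145²=21025, 146·12²=21024, difference 1.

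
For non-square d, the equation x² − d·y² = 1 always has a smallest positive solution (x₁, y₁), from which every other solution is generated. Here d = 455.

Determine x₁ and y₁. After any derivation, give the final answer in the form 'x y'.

[21; 3,42] for √455; ℓ=2 ⇒ convergent index 1
step 0: (21, 1)  from 21·(1,0) + (0,1)
step 1: (64, 3)  from 3·(21,1) + (1,0)
fundamental: x₁=64, y₁=3  (since 4096 − 455·9 = 1)

64 3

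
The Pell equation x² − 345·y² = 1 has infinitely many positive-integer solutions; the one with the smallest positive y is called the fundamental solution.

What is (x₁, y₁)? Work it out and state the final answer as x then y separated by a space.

6761 364

√345 = [18; 1,1,2,1,6,1,2,1,1,36, …], period ℓ=10 (even) → k=9
i=0: a=18 ⇒ p=18, q=1
i=1: a=1 ⇒ p=19, q=1
…
i=8: a=1 ⇒ p=3882, q=209
i=9: a=1 ⇒ p=6761, q=364
→ (6761, 364).  Check: 6761²=45711121, 345·364²=45711120, difference 1.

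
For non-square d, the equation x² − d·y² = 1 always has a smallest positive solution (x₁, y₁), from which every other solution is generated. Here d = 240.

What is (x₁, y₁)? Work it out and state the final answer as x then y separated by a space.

31 2

√240 = [15; 2,30, …], period ℓ=2 (even) → k=1
a_0=15:  p_0=15·1+0=15,  q_0=15·0+1=1
a_1=2:  p_1=2·15+1=31,  q_1=2·1+0=2
(x₁, y₁) = (31, 2);  31² − 240·2² = 1 ✓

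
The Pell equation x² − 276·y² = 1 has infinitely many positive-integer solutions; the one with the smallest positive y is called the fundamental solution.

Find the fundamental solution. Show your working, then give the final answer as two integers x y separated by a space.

7775 468

[16; 1,1,1,1,2,2,2,1,1,1,1,32] for √276; ℓ=12 ⇒ convergent index 11
a_0=16:  p_0=16·1+0=16,  q_0=16·0+1=1
a_1=1:  p_1=1·16+1=17,  q_1=1·1+0=1
…
a_3=1:  p_3=1·33+17=50,  q_3=1·2+1=3
a_4=1:  p_4=1·50+33=83,  q_4=1·3+2=5
…
a_7=2:  p_7=2·515+216=1246,  q_7=2·31+13=75
…
a_10=1:  p_10=1·3007+1761=4768,  q_10=1·181+106=287
a_11=1:  p_11=1·4768+3007=7775,  q_11=1·287+181=468
fundamental: x₁=7775, y₁=468  (since 60450625 − 276·219024 = 1)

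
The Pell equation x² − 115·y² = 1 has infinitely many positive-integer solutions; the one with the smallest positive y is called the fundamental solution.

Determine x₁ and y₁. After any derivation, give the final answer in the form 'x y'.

1126 105

[10; 1,2,1,1,1,1,1,2,1,20] for √115; ℓ=10 ⇒ convergent index 9
k=0  a_k=10  p_k/q_k = 10/1
…
k=2  a_k=2  p_k/q_k = 32/3
k=3  a_k=1  p_k/q_k = 43/4
k=4  a_k=1  p_k/q_k = 75/7
k=5  a_k=1  p_k/q_k = 118/11
k=6  a_k=1  p_k/q_k = 193/18
k=7  a_k=1  p_k/q_k = 311/29
k=8  a_k=2  p_k/q_k = 815/76
k=9  a_k=1  p_k/q_k = 1126/105
fundamental: x₁=1126, y₁=105  (since 1267876 − 115·11025 = 1)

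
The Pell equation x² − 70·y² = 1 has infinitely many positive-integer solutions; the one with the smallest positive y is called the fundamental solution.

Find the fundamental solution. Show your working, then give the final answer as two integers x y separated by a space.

√70 → a₀=8, period (2,1,2,1,2,16); ℓ=6 even so k=5
i=0: a=8 ⇒ p=8, q=1
…
i=4: a=1 ⇒ p=92, q=11
i=5: a=2 ⇒ p=251, q=30
fundamental: x₁=251, y₁=30  (since 63001 − 70·900 = 1)

251 30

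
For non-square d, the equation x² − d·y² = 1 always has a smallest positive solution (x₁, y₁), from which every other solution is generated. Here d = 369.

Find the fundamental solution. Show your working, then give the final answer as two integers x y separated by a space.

√369 = [19; 4,1,3,2,7,4,7,2,3,1,4,38, …], period ℓ=12 (even) → k=11
step 0: (19, 1)  from 19·(1,0) + (0,1)
step 1: (77, 4)  from 4·(19,1) + (1,0)
step 2: (96, 5)  from 1·(77,4) + (19,1)
step 3: (365, 19)  from 3·(96,5) + (77,4)
step 4: (826, 43)  from 2·(365,19) + (96,5)
…
step 8: (393504, 20485)  from 2·(184045,9581) + (25414,1323)
step 9: (1364557, 71036)  from 3·(393504,20485) + (184045,9581)
step 10: (1758061, 91521)  from 1·(1364557,71036) + (393504,20485)
step 11: (8396801, 437120)  from 4·(1758061,91521) + (1364557,71036)
(x₁, y₁) = (8396801, 437120);  8396801² − 369·437120² = 1 ✓

8396801 437120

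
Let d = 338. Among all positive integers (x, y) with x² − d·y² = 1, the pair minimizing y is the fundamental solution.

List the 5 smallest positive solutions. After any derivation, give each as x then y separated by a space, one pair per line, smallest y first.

114243 6214
26102926097 1419812004
5964153172084899 324407165539730
1362725501650887306817 74122495624090936776
311363698964240484013304163 16935952534841634614661406

√338 → a₀=18, period (2,1,1,2,36); ℓ=5 odd so k=9
k=0  a_k=18  p_k/q_k = 18/1
…
k=2  a_k=1  p_k/q_k = 55/3
…
k=4  a_k=2  p_k/q_k = 239/13
k=5  a_k=36  p_k/q_k = 8696/473
…
k=7  a_k=1  p_k/q_k = 26327/1432
k=8  a_k=1  p_k/q_k = 43958/2391
k=9  a_k=2  p_k/q_k = 114243/6214
fundamental: x₁=114243, y₁=6214  (since 13051463049 − 338·38613796 = 1)
(114243+6214√338)^2 = 26102926097 + 1419812004√338
(114243+6214√338)^3 = 5964153172084899 + 324407165539730√338
(114243+6214√338)^4 = 1362725501650887306817 + 74122495624090936776√338
(114243+6214√338)^5 = 311363698964240484013304163 + 16935952534841634614661406√338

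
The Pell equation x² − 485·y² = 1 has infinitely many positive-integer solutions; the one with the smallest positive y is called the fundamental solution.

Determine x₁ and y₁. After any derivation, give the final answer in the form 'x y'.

[22; 44] for √485; ℓ=1 ⇒ convergent index 1
k=0  a_k=22  p_k/q_k = 22/1
k=1  a_k=44  p_k/q_k = 969/44
(x₁, y₁) = (969, 44);  969² − 485·44² = 1 ✓

969 44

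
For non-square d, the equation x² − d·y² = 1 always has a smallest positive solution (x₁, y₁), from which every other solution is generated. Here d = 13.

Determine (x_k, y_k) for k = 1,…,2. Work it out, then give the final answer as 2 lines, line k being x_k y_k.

649 180
842401 233640

d=13: √d = [3; 1,1,1,1,6] (ℓ=5, odd), read p_9/q_9
i=0: a=3 ⇒ p=3, q=1
…
i=2: a=1 ⇒ p=7, q=2
i=3: a=1 ⇒ p=11, q=3
i=4: a=1 ⇒ p=18, q=5
…
i=6: a=1 ⇒ p=137, q=38
i=7: a=1 ⇒ p=256, q=71
i=8: a=1 ⇒ p=393, q=109
i=9: a=1 ⇒ p=649, q=180
(x₁, y₁) = (649, 180);  649² − 13·180² = 1 ✓
(x_2, y_2) = (649·649 + 13·180·180, 649·180 + 180·649) = (842401, 233640)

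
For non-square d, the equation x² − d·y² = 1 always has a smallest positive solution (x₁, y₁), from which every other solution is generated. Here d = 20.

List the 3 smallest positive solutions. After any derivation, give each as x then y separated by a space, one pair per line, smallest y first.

9 2
161 36
2889 646

√20 → a₀=4, period (2,8); ℓ=2 even so k=1
step 0: (4, 1)  from 4·(1,0) + (0,1)
step 1: (9, 2)  from 2·(4,1) + (1,0)
(x₁, y₁) = (9, 2);  9² − 20·2² = 1 ✓
k=2:  x_2 = 9·9+20·2·2 = 161,  y_2 = 9·2+2·9 = 36
k=3:  x_3 = 9·161+20·2·36 = 2889,  y_3 = 9·36+2·161 = 646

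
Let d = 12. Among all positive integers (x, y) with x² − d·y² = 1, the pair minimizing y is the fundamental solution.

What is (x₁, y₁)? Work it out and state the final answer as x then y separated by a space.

[3; 2,6] for √12; ℓ=2 ⇒ convergent index 1
step 0: (3, 1)  from 3·(1,0) + (0,1)
step 1: (7, 2)  from 2·(3,1) + (1,0)
(x₁, y₁) = (7, 2);  7² − 12·2² = 1 ✓

7 2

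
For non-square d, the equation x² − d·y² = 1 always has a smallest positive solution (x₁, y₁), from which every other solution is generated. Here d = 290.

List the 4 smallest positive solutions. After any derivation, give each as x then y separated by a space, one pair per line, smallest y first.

√290 → a₀=17, period (34); ℓ=1 odd so k=1
i=0: a=17 ⇒ p=17, q=1
i=1: a=34 ⇒ p=579, q=34
fundamental: x₁=579, y₁=34  (since 335241 − 290·1156 = 1)
(x_2, y_2) = (579·579 + 290·34·34, 579·34 + 34·579) = (670481, 39372)
(x_3, y_3) = (579·670481 + 290·34·39372, 579·39372 + 34·670481) = (776416419, 45592742)
(x_4, y_4) = (579·776416419 + 290·34·45592742, 579·45592742 + 34·776416419) = (899089542721, 52796355864)

579 34
670481 39372
776416419 45592742
899089542721 52796355864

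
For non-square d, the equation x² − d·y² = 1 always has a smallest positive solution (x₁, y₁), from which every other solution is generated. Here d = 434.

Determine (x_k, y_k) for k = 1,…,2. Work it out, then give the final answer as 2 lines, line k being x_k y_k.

125 6
31249 1500

d=434: √d = [20; 1,4,1,40] (ℓ=4, even), read p_3/q_3
k=0  a_k=20  p_k/q_k = 20/1
k=1  a_k=1  p_k/q_k = 21/1
k=2  a_k=4  p_k/q_k = 104/5
k=3  a_k=1  p_k/q_k = 125/6
fundamental: x₁=125, y₁=6  (since 15625 − 434·36 = 1)
(125+6√434)^2 = 31249 + 1500√434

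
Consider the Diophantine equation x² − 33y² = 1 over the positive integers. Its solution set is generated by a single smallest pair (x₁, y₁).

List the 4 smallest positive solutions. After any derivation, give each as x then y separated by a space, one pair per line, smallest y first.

√33 = [5; 1,2,1,10, …], period ℓ=4 (even) → k=3
k=0  a_k=5  p_k/q_k = 5/1
…
k=2  a_k=2  p_k/q_k = 17/3
k=3  a_k=1  p_k/q_k = 23/4
→ (23, 4).  Check: 23²=529, 33·4²=528, difference 1.
(23+4√33)^2 = 1057 + 184√33
(23+4√33)^3 = 48599 + 8460√33
(23+4√33)^4 = 2234497 + 388976√33

23 4
1057 184
48599 8460
2234497 388976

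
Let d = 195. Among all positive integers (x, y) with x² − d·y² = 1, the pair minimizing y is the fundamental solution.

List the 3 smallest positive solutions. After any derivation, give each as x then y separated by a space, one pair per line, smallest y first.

[13; 1,26] for √195; ℓ=2 ⇒ convergent index 1
i=0: a=13 ⇒ p=13, q=1
i=1: a=1 ⇒ p=14, q=1
(x₁, y₁) = (14, 1);  14² − 195·1² = 1 ✓
n=2: (14,1)∘(14,1) = (14·14+195·1·1, 14·1+1·14) = (391,28)
n=3: (391,28)∘(14,1) = (14·391+195·1·28, 14·28+1·391) = (10934,783)

14 1
391 28
10934 783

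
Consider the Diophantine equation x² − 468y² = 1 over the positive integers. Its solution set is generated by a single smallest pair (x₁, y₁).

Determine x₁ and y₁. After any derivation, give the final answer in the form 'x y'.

649 30

d=468: √d = [21; 1,1,1,2,1,1,1,42] (ℓ=8, even), read p_7/q_7
a_0=21:  p_0=21·1+0=21,  q_0=21·0+1=1
a_1=1:  p_1=1·21+1=22,  q_1=1·1+0=1
…
a_6=1:  p_6=1·238+173=411,  q_6=1·11+8=19
a_7=1:  p_7=1·411+238=649,  q_7=1·19+11=30
fundamental: x₁=649, y₁=30  (since 421201 − 468·900 = 1)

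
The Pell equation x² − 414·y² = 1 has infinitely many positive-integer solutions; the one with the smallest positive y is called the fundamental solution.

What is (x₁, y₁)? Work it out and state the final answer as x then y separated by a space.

[20; 2,1,7,2,7,1,2,40] for √414; ℓ=8 ⇒ convergent index 7
k=0  a_k=20  p_k/q_k = 20/1
k=1  a_k=2  p_k/q_k = 41/2
k=2  a_k=1  p_k/q_k = 61/3
k=3  a_k=7  p_k/q_k = 468/23
…
k=5  a_k=7  p_k/q_k = 7447/366
k=6  a_k=1  p_k/q_k = 8444/415
k=7  a_k=2  p_k/q_k = 24335/1196
→ (24335, 1196).  Check: 24335²=592192225, 414·1196²=592192224, difference 1.

24335 1196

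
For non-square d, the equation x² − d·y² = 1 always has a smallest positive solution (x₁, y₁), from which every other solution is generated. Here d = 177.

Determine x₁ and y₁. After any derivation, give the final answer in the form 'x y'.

62423 4692

√177 → a₀=13, period (3,3,2,8,2,3,3,26); ℓ=8 even so k=7
k=0  a_k=13  p_k/q_k = 13/1
…
k=2  a_k=3  p_k/q_k = 133/10
…
k=6  a_k=3  p_k/q_k = 18985/1427
k=7  a_k=3  p_k/q_k = 62423/4692
(x₁, y₁) = (62423, 4692);  62423² − 177·4692² = 1 ✓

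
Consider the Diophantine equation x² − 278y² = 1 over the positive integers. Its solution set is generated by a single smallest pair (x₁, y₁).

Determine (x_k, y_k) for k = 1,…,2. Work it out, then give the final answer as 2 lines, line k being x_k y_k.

d=278: √d = [16; 1,2,16,2,1,32] (ℓ=6, even), read p_5/q_5
i=0: a=16 ⇒ p=16, q=1
i=1: a=1 ⇒ p=17, q=1
i=2: a=2 ⇒ p=50, q=3
…
i=4: a=2 ⇒ p=1684, q=101
i=5: a=1 ⇒ p=2501, q=150
→ (2501, 150).  Check: 2501²=6255001, 278·150²=6255000, difference 1.
n=2: (2501,150)∘(2501,150) = (2501·2501+278·150·150, 2501·150+150·2501) = (12510001,750300)

2501 150
12510001 750300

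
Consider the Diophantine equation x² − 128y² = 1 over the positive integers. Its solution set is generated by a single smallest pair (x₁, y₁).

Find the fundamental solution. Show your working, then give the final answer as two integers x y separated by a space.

√128 → a₀=11, period (3,5,3,22); ℓ=4 even so k=3
i=0: a=11 ⇒ p=11, q=1
…
i=2: a=5 ⇒ p=181, q=16
i=3: a=3 ⇒ p=577, q=51
fundamental: x₁=577, y₁=51  (since 332929 − 128·2601 = 1)

577 51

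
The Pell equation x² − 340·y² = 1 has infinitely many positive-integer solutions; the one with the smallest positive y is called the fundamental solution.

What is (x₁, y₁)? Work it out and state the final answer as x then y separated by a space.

√340 = [18; 2,3,1,1,1,…,3,2,36, …], period ℓ=14 (even) → k=13
i=0: a=18 ⇒ p=18, q=1
…
i=4: a=1 ⇒ p=295, q=16
…
i=6: a=1 ⇒ p=756, q=41
…
i=8: a=1 ⇒ p=7265, q=394
…
i=12: a=3 ⇒ p=125478, q=6805
i=13: a=2 ⇒ p=285769, q=15498
fundamental: x₁=285769, y₁=15498  (since 81663921361 − 340·240188004 = 1)

285769 15498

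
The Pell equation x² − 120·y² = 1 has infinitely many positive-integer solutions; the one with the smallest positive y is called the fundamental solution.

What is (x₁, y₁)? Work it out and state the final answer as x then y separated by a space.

11 1

[10; 1,20] for √120; ℓ=2 ⇒ convergent index 1
i=0: a=10 ⇒ p=10, q=1
i=1: a=1 ⇒ p=11, q=1
(x₁, y₁) = (11, 1);  11² − 120·1² = 1 ✓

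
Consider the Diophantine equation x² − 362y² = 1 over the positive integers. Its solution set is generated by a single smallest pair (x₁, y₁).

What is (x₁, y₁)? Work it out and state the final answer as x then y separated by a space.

723 38

d=362: √d = [19; 38] (ℓ=1, odd), read p_1/q_1
i=0: a=19 ⇒ p=19, q=1
i=1: a=38 ⇒ p=723, q=38
(x₁, y₁) = (723, 38);  723² − 362·38² = 1 ✓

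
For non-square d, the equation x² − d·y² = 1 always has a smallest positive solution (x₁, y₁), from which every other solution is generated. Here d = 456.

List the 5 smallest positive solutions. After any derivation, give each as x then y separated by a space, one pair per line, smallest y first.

1025 48
2101249 98400
4307559425 201719952
8830494720001 413525803200
18102509868442625 847727694840048

d=456: √d = [21; 2,1,4,1,2,42] (ℓ=6, even), read p_5/q_5
k=0  a_k=21  p_k/q_k = 21/1
k=1  a_k=2  p_k/q_k = 43/2
…
k=4  a_k=1  p_k/q_k = 363/17
k=5  a_k=2  p_k/q_k = 1025/48
fundamental: x₁=1025, y₁=48  (since 1050625 − 456·2304 = 1)
(x_2, y_2) = (1025·1025 + 456·48·48, 1025·48 + 48·1025) = (2101249, 98400)
(x_3, y_3) = (1025·2101249 + 456·48·98400, 1025·98400 + 48·2101249) = (4307559425, 201719952)
(x_4, y_4) = (1025·4307559425 + 456·48·201719952, 1025·201719952 + 48·4307559425) = (8830494720001, 413525803200)
(x_5, y_5) = (1025·8830494720001 + 456·48·413525803200, 1025·413525803200 + 48·8830494720001) = (18102509868442625, 847727694840048)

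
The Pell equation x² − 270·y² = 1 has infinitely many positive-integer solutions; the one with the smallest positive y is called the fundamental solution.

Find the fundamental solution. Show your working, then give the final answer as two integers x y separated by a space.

5291 322

√270 → a₀=16, period (2,3,6,3,2,32); ℓ=6 even so k=5
k=0  a_k=16  p_k/q_k = 16/1
…
k=4  a_k=3  p_k/q_k = 2284/139
k=5  a_k=2  p_k/q_k = 5291/322
fundamental: x₁=5291, y₁=322  (since 27994681 − 270·103684 = 1)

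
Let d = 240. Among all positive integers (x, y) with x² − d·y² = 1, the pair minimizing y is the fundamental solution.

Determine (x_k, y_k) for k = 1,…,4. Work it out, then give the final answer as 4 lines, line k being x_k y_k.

√240 = [15; 2,30, …], period ℓ=2 (even) → k=1
step 0: (15, 1)  from 15·(1,0) + (0,1)
step 1: (31, 2)  from 2·(15,1) + (1,0)
(x₁, y₁) = (31, 2);  31² − 240·2² = 1 ✓
k=2:  x_2 = 31·31+240·2·2 = 1921,  y_2 = 31·2+2·31 = 124
k=3:  x_3 = 31·1921+240·2·124 = 119071,  y_3 = 31·124+2·1921 = 7686
k=4:  x_4 = 31·119071+240·2·7686 = 7380481,  y_4 = 31·7686+2·119071 = 476408

31 2
1921 124
119071 7686
7380481 476408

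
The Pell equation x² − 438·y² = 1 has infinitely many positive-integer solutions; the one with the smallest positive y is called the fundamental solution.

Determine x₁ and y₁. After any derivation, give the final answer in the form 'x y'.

293 14

√438 = [20; 1,12,1,40, …], period ℓ=4 (even) → k=3
k=0  a_k=20  p_k/q_k = 20/1
k=1  a_k=1  p_k/q_k = 21/1
k=2  a_k=12  p_k/q_k = 272/13
k=3  a_k=1  p_k/q_k = 293/14
(x₁, y₁) = (293, 14);  293² − 438·14² = 1 ✓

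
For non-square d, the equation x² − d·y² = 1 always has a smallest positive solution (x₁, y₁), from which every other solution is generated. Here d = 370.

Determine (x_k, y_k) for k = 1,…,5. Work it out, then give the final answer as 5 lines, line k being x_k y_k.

213859 11118
91471343761 4755368724
39123940210553539 2033956799880714
16734013458886067250241 869959934526623861928
7157438768568706971928026499 372097523273824548176239590

√370 = [19; 4,4,38, …], period ℓ=3 (odd) → k=5
k=0  a_k=19  p_k/q_k = 19/1
k=1  a_k=4  p_k/q_k = 77/4
…
k=4  a_k=4  p_k/q_k = 50339/2617
k=5  a_k=4  p_k/q_k = 213859/11118
fundamental: x₁=213859, y₁=11118  (since 45735671881 − 370·123609924 = 1)
(213859+11118√370)^2 = 91471343761 + 4755368724√370
(213859+11118√370)^3 = 39123940210553539 + 2033956799880714√370
(213859+11118√370)^4 = 16734013458886067250241 + 869959934526623861928√370
(213859+11118√370)^5 = 7157438768568706971928026499 + 372097523273824548176239590√370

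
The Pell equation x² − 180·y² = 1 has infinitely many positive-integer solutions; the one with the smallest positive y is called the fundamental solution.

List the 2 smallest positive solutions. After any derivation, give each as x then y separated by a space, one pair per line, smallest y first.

161 12
51841 3864

d=180: √d = [13; 2,2,2,26] (ℓ=4, even), read p_3/q_3
k=0  a_k=13  p_k/q_k = 13/1
k=1  a_k=2  p_k/q_k = 27/2
k=2  a_k=2  p_k/q_k = 67/5
k=3  a_k=2  p_k/q_k = 161/12
→ (161, 12).  Check: 161²=25921, 180·12²=25920, difference 1.
k=2:  x_2 = 161·161+180·12·12 = 51841,  y_2 = 161·12+12·161 = 3864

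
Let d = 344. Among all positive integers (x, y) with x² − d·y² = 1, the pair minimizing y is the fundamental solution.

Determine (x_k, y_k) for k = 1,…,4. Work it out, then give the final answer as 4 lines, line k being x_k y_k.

d=344: √d = [18; 1,1,4,1,3,1,4,1,1,36] (ℓ=10, even), read p_9/q_9
k=0  a_k=18  p_k/q_k = 18/1
k=1  a_k=1  p_k/q_k = 19/1
k=2  a_k=1  p_k/q_k = 37/2
k=3  a_k=4  p_k/q_k = 167/9
…
k=5  a_k=3  p_k/q_k = 779/42
k=6  a_k=1  p_k/q_k = 983/53
k=7  a_k=4  p_k/q_k = 4711/254
k=8  a_k=1  p_k/q_k = 5694/307
k=9  a_k=1  p_k/q_k = 10405/561
fundamental: x₁=10405, y₁=561  (since 108264025 − 344·314721 = 1)
n=2: (10405,561)∘(10405,561) = (10405·10405+344·561·561, 10405·561+561·10405) = (216528049,11674410)
n=3: (216528049,11674410)∘(10405,561) = (10405·216528049+344·561·11674410, 10405·11674410+561·216528049) = (4505948689285,242944471539)
n=4: (4505948689285,242944471539)∘(10405,561) = (10405·4505948689285+344·561·242944471539, 10405·242944471539+561·4505948689285) = (93768792007492801,5055674441052180)

10405 561
216528049 11674410
4505948689285 242944471539
93768792007492801 5055674441052180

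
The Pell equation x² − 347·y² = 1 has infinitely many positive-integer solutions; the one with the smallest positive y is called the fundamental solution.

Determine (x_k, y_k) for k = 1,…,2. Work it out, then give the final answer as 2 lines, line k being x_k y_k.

641602 34443
823306252807 44197395372

[18; 1,1,1,2,4,…,1,1,36] for √347; ℓ=14 ⇒ convergent index 13
a_0=18:  p_0=18·1+0=18,  q_0=18·0+1=1
…
a_3=1:  p_3=1·37+19=56,  q_3=1·2+1=3
a_4=2:  p_4=2·56+37=149,  q_4=2·3+2=8
a_5=4:  p_5=4·149+56=652,  q_5=4·8+3=35
…
a_9=4:  p_9=4·15070+14269=74549,  q_9=4·809+766=4002
…
a_11=1:  p_11=1·164168+74549=238717,  q_11=1·8813+4002=12815
a_12=1:  p_12=1·238717+164168=402885,  q_12=1·12815+8813=21628
a_13=1:  p_13=1·402885+238717=641602,  q_13=1·21628+12815=34443
(x₁, y₁) = (641602, 34443);  641602² − 347·34443² = 1 ✓
(x_2, y_2) = (641602·641602 + 347·34443·34443, 641602·34443 + 34443·641602) = (823306252807, 44197395372)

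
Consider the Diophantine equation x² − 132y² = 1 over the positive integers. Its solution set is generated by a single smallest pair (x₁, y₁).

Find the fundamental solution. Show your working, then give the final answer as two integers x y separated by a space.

d=132: √d = [11; 2,22] (ℓ=2, even), read p_1/q_1
a_0=11:  p_0=11·1+0=11,  q_0=11·0+1=1
a_1=2:  p_1=2·11+1=23,  q_1=2·1+0=2
→ (23, 2).  Check: 23²=529, 132·2²=528, difference 1.

23 2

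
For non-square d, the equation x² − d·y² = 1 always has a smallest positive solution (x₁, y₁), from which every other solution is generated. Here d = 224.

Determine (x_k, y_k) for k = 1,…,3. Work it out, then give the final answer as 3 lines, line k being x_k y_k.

d=224: √d = [14; 1,28] (ℓ=2, even), read p_1/q_1
i=0: a=14 ⇒ p=14, q=1
i=1: a=1 ⇒ p=15, q=1
fundamental: x₁=15, y₁=1  (since 225 − 224·1 = 1)
(x_2, y_2) = (15·15 + 224·1·1, 15·1 + 1·15) = (449, 30)
(x_3, y_3) = (15·449 + 224·1·30, 15·30 + 1·449) = (13455, 899)

15 1
449 30
13455 899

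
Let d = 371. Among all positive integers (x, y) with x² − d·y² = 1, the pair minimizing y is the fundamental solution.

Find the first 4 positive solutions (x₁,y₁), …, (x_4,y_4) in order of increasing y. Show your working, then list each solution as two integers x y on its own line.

[19; 3,1,4,1,3,38] for √371; ℓ=6 ⇒ convergent index 5
step 0: (19, 1)  from 19·(1,0) + (0,1)
…
step 3: (366, 19)  from 4·(77,4) + (58,3)
step 4: (443, 23)  from 1·(366,19) + (77,4)
step 5: (1695, 88)  from 3·(443,23) + (366,19)
fundamental: x₁=1695, y₁=88  (since 2873025 − 371·7744 = 1)
(x_2, y_2) = (1695·1695 + 371·88·88, 1695·88 + 88·1695) = (5746049, 298320)
(x_3, y_3) = (1695·5746049 + 371·88·298320, 1695·298320 + 88·5746049) = (19479104415, 1011304712)
(x_4, y_4) = (1695·19479104415 + 371·88·1011304712, 1695·1011304712 + 88·19479104415) = (66034158220801, 3428322675360)

1695 88
5746049 298320
19479104415 1011304712
66034158220801 3428322675360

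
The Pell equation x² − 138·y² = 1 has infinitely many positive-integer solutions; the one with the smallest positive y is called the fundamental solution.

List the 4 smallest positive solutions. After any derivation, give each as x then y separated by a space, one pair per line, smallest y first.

√138 = [11; 1,2,1,22, …], period ℓ=4 (even) → k=3
i=0: a=11 ⇒ p=11, q=1
i=1: a=1 ⇒ p=12, q=1
i=2: a=2 ⇒ p=35, q=3
i=3: a=1 ⇒ p=47, q=4
→ (47, 4).  Check: 47²=2209, 138·4²=2208, difference 1.
(47+4√138)^2 = 4417 + 376√138
(47+4√138)^3 = 415151 + 35340√138
(47+4√138)^4 = 39019777 + 3321584√138

47 4
4417 376
415151 35340
39019777 3321584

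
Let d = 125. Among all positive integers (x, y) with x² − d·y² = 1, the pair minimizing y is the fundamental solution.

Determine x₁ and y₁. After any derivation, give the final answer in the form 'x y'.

[11; 5,1,1,5,22] for √125; ℓ=5 ⇒ convergent index 9
i=0: a=11 ⇒ p=11, q=1
…
i=3: a=1 ⇒ p=123, q=11
i=4: a=5 ⇒ p=682, q=61
i=5: a=22 ⇒ p=15127, q=1353
i=6: a=5 ⇒ p=76317, q=6826
i=7: a=1 ⇒ p=91444, q=8179
i=8: a=1 ⇒ p=167761, q=15005
i=9: a=5 ⇒ p=930249, q=83204
→ (930249, 83204).  Check: 930249²=865363202001, 125·83204²=865363202000, difference 1.

930249 83204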